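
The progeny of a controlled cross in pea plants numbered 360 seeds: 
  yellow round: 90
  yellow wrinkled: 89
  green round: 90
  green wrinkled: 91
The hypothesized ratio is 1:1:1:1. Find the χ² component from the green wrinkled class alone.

0.011

Expected counts for N = 360 under a 1:1:1:1 ratio (total parts = 4):
  yellow round: 360 × 1/4 = 90
  yellow wrinkled: 360 × 1/4 = 90
  green round: 360 × 1/4 = 90
  green wrinkled: 360 × 1/4 = 90
Contribution of green wrinkled: (91 − 90)² / 90 = 0.0111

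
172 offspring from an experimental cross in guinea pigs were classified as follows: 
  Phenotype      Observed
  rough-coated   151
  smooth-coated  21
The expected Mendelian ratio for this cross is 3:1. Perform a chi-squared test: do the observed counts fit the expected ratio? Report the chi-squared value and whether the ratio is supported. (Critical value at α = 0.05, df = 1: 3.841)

15.008; not consistent

Under the 3:1 hypothesis (Σ ratio = 4, N = 172):
  rough-coated: 172 × 3/4 = 129
  smooth-coated: 172 × 1/4 = 43
χ² = Σ (O − E)² / E
  rough-coated: (151 − 129)² / 129 = 3.7519
  smooth-coated: (21 − 43)² / 43 = 11.2558
χ² = 3.7519 + 11.2558 = 15.0077 ≈ 15.008
Degrees of freedom = 2 − 1 = 1; critical value at α = 0.05 is 3.841.
Since 15.008 > 3.841, we reject the null hypothesis — the data do not fit the 3:1 ratio.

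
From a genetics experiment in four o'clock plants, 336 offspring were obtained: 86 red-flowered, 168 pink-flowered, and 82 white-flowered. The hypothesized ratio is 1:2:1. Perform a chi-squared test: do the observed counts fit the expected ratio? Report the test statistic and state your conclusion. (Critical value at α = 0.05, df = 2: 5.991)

Total ratio parts = 4. Expected numbers out of 336:
  red-flowered: 336 × 1/4 = 84
  pink-flowered: 336 × 2/4 = 168
  white-flowered: 336 × 1/4 = 84
χ² = Σ (O − E)² / E
  red-flowered: (86 − 84)² / 84 = 0.0476
  pink-flowered: (168 − 168)² / 168 = 0.0000
  white-flowered: (82 − 84)² / 84 = 0.0476
χ² = 0.0476 + 0.0000 + 0.0476 = 0.0952 ≈ 0.095
Degrees of freedom = 3 − 1 = 2; critical value at α = 0.05 is 5.991.
Since 0.095 < 5.991, we fail to reject the null hypothesis — the data are consistent with the 1:2:1 ratio.

0.095; consistent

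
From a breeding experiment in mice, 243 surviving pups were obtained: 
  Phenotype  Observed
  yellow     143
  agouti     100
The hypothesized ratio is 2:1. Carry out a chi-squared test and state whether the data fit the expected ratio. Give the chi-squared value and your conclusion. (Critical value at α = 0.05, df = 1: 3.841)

6.685; not consistent

Expected counts for N = 243 under a 2:1 ratio (total parts = 3):
  yellow: 243 × 2/3 = 162
  agouti: 243 × 1/3 = 81
χ² = Σ (O − E)² / E
  yellow: (143 − 162)² / 162 = 2.2284
  agouti: (100 − 81)² / 81 = 4.4568
χ² = 2.2284 + 4.4568 = 6.6852 ≈ 6.685
Degrees of freedom = 2 − 1 = 1; critical value at α = 0.05 is 3.841.
Since 6.685 > 3.841, we reject the null hypothesis — the data do not fit the 2:1 ratio.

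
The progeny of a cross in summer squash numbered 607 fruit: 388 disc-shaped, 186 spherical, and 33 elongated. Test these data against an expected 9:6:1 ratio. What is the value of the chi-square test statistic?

Total ratio parts = 16. Expected numbers out of 607:
  disc-shaped: 607 × 9/16 = 341.4375
  spherical: 607 × 6/16 = 227.625
  elongated: 607 × 1/16 = 37.9375
χ² = Σ (O − E)² / E
  disc-shaped: (388 − 341.4375)² / 341.4375 = 6.3498
  spherical: (186 − 227.625)² / 227.625 = 7.6118
  elongated: (33 − 37.9375)² / 37.9375 = 0.6426
χ² = 6.3498 + 7.6118 + 0.6426 = 14.6042 ≈ 14.604

14.604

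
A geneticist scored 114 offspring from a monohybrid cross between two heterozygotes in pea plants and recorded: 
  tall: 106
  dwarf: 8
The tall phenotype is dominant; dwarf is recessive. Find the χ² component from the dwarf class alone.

14.746

For a monohybrid cross between heterozygotes with complete dominance, the expected phenotypic ratio is 3:1.
The 3:1 ratio has 4 parts, so with N = 114 the expected counts are:
  tall: 114 × 3/4 = 85.5
  dwarf: 114 × 1/4 = 28.5
Contribution of dwarf: (8 − 28.5)² / 28.5 = 14.7456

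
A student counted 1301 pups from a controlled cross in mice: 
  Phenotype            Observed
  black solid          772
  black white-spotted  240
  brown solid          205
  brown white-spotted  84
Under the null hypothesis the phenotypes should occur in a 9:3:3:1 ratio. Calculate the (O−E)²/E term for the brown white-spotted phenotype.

The 9:3:3:1 ratio has 16 parts, so with N = 1301 the expected counts are:
  black solid: 1301 × 9/16 = 731.8125
  black white-spotted: 1301 × 3/16 = 243.9375
  brown solid: 1301 × 3/16 = 243.9375
  brown white-spotted: 1301 × 1/16 = 81.3125
Contribution of brown white-spotted: (84 − 81.3125)² / 81.3125 = 0.0888

0.089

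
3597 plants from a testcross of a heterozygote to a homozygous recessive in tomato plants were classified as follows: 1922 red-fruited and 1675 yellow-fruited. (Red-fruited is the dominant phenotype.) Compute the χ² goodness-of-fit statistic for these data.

16.961

A testcross of a heterozygote (Aa × aa) gives a 1:1 phenotypic ratio.
The 1:1 ratio has 2 parts, so with N = 3597 the expected counts are:
  red-fruited: 3597 × 1/2 = 1798.5
  yellow-fruited: 3597 × 1/2 = 1798.5
χ² = Σ (O − E)² / E
  red-fruited: (1922 − 1798.5)² / 1798.5 = 8.4805
  yellow-fruited: (1675 − 1798.5)² / 1798.5 = 8.4805
χ² = 8.4805 + 8.4805 = 16.961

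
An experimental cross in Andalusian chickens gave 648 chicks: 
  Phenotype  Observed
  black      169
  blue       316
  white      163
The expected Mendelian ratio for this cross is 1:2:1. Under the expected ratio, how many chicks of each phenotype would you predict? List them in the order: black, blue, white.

Total ratio parts = 4. Expected numbers out of 648:
  black: 648 × 1/4 = 162
  blue: 648 × 2/4 = 324
  white: 648 × 1/4 = 162

162, 324, 162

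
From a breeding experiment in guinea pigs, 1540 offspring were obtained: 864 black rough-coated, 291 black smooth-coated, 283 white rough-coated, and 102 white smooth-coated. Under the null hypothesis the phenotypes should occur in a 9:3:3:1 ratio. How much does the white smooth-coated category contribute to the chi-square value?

Total ratio parts = 16. Expected numbers out of 1540:
  black rough-coated: 1540 × 9/16 = 866.25
  black smooth-coated: 1540 × 3/16 = 288.75
  white rough-coated: 1540 × 3/16 = 288.75
  white smooth-coated: 1540 × 1/16 = 96.25
Contribution of white smooth-coated: (102 − 96.25)² / 96.25 = 0.3435

0.344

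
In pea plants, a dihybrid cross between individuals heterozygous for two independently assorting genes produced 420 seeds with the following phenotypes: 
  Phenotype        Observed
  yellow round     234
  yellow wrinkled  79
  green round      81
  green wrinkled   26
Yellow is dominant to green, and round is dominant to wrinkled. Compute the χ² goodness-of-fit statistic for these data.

A dihybrid F₂ with independent assortment and complete dominance at both loci gives a 9:3:3:1 phenotypic ratio.
Total ratio parts = 16. Expected numbers out of 420:
  yellow round: 420 × 9/16 = 236.25
  yellow wrinkled: 420 × 3/16 = 78.75
  green round: 420 × 3/16 = 78.75
  green wrinkled: 420 × 1/16 = 26.25
χ² = Σ (O − E)² / E
  yellow round: (234 − 236.25)² / 236.25 = 0.0214
  yellow wrinkled: (79 − 78.75)² / 78.75 = 0.0008
  green round: (81 − 78.75)² / 78.75 = 0.0643
  green wrinkled: (26 − 26.25)² / 26.25 = 0.0024
χ² = 0.0214 + 0.0008 + 0.0643 + 0.0024 = 0.0889 ≈ 0.089

0.089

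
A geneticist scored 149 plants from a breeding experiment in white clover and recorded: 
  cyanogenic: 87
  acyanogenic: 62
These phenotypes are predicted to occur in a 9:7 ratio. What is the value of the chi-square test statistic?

0.277

Total ratio parts = 16. Expected numbers out of 149:
  cyanogenic: 149 × 9/16 = 83.8125
  acyanogenic: 149 × 7/16 = 65.1875
χ² = Σ (O − E)² / E
  cyanogenic: (87 − 83.8125)² / 83.8125 = 0.1212
  acyanogenic: (62 − 65.1875)² / 65.1875 = 0.1559
χ² = 0.1212 + 0.1559 = 0.2771 ≈ 0.277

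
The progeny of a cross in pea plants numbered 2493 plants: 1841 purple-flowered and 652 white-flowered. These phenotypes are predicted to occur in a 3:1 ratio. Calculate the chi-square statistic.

Under the 3:1 hypothesis (Σ ratio = 4, N = 2493):
  purple-flowered: 2493 × 3/4 = 1869.75
  white-flowered: 2493 × 1/4 = 623.25
χ² = Σ (O − E)² / E
  purple-flowered: (1841 − 1869.75)² / 1869.75 = 0.4421
  white-flowered: (652 − 623.25)² / 623.25 = 1.3262
χ² = 0.4421 + 1.3262 = 1.7683 ≈ 1.768

1.768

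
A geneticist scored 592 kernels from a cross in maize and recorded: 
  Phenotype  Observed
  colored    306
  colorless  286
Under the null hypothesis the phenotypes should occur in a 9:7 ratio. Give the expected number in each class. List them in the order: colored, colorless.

333, 259

Total ratio parts = 16. Expected numbers out of 592:
  colored: 592 × 9/16 = 333
  colorless: 592 × 7/16 = 259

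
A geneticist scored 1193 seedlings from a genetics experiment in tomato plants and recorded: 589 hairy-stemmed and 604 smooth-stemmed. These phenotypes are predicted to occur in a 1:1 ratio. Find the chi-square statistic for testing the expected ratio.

0.189

The 1:1 ratio has 2 parts, so with N = 1193 the expected counts are:
  hairy-stemmed: 1193 × 1/2 = 596.5
  smooth-stemmed: 1193 × 1/2 = 596.5
χ² = Σ (O − E)² / E
  hairy-stemmed: (589 − 596.5)² / 596.5 = 0.0943
  smooth-stemmed: (604 − 596.5)² / 596.5 = 0.0943
χ² = 0.0943 + 0.0943 = 0.1886 ≈ 0.189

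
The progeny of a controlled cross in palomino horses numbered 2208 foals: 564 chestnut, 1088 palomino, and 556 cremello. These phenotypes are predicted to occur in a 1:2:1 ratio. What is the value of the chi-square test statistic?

0.522

Under the 1:2:1 hypothesis (Σ ratio = 4, N = 2208):
  chestnut: 2208 × 1/4 = 552
  palomino: 2208 × 2/4 = 1104
  cremello: 2208 × 1/4 = 552
χ² = Σ (O − E)² / E
  chestnut: (564 − 552)² / 552 = 0.2609
  palomino: (1088 − 1104)² / 1104 = 0.2319
  cremello: (556 − 552)² / 552 = 0.0290
χ² = 0.2609 + 0.2319 + 0.0290 = 0.5218 ≈ 0.522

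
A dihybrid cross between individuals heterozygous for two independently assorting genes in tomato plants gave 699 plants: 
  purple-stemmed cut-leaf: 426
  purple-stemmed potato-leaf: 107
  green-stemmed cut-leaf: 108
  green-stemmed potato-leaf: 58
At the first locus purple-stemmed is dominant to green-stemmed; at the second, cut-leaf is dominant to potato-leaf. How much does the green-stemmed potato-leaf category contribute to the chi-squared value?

4.689

A dihybrid F₂ with independent assortment and complete dominance at both loci gives a 9:3:3:1 phenotypic ratio.
The 9:3:3:1 ratio has 16 parts, so with N = 699 the expected counts are:
  purple-stemmed cut-leaf: 699 × 9/16 = 393.1875
  purple-stemmed potato-leaf: 699 × 3/16 = 131.0625
  green-stemmed cut-leaf: 699 × 3/16 = 131.0625
  green-stemmed potato-leaf: 699 × 1/16 = 43.6875
Contribution of green-stemmed potato-leaf: (58 − 43.6875)² / 43.6875 = 4.6889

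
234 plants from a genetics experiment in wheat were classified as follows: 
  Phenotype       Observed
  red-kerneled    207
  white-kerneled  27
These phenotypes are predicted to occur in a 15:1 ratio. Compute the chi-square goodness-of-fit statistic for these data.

11.169

The 15:1 ratio has 16 parts, so with N = 234 the expected counts are:
  red-kerneled: 234 × 15/16 = 219.375
  white-kerneled: 234 × 1/16 = 14.625
χ² = Σ (O − E)² / E
  red-kerneled: (207 − 219.375)² / 219.375 = 0.6981
  white-kerneled: (27 − 14.625)² / 14.625 = 10.4712
χ² = 0.6981 + 10.4712 = 11.1693 ≈ 11.169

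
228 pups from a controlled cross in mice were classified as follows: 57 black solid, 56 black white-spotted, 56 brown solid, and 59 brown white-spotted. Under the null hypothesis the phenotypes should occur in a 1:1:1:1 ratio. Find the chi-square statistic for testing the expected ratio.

0.105

Total ratio parts = 4. Expected numbers out of 228:
  black solid: 228 × 1/4 = 57
  black white-spotted: 228 × 1/4 = 57
  brown solid: 228 × 1/4 = 57
  brown white-spotted: 228 × 1/4 = 57
χ² = Σ (O − E)² / E
  black solid: (57 − 57)² / 57 = 0.0000
  black white-spotted: (56 − 57)² / 57 = 0.0175
  brown solid: (56 − 57)² / 57 = 0.0175
  brown white-spotted: (59 − 57)² / 57 = 0.0702
χ² = 0.0000 + 0.0175 + 0.0175 + 0.0702 = 0.1052 ≈ 0.105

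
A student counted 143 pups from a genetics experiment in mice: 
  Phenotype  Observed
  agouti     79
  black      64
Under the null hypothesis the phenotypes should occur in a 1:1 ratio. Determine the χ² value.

1.573

Under the 1:1 hypothesis (Σ ratio = 2, N = 143):
  agouti: 143 × 1/2 = 71.5
  black: 143 × 1/2 = 71.5
χ² = Σ (O − E)² / E
  agouti: (79 − 71.5)² / 71.5 = 0.7867
  black: (64 − 71.5)² / 71.5 = 0.7867
χ² = 0.7867 + 0.7867 = 1.5734 ≈ 1.573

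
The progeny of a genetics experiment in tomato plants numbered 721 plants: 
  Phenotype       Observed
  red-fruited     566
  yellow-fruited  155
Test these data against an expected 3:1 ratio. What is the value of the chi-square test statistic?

4.716

Total ratio parts = 4. Expected numbers out of 721:
  red-fruited: 721 × 3/4 = 540.75
  yellow-fruited: 721 × 1/4 = 180.25
χ² = Σ (O − E)² / E
  red-fruited: (566 − 540.75)² / 540.75 = 1.1790
  yellow-fruited: (155 − 180.25)² / 180.25 = 3.5371
χ² = 1.1790 + 3.5371 = 4.7161 ≈ 4.716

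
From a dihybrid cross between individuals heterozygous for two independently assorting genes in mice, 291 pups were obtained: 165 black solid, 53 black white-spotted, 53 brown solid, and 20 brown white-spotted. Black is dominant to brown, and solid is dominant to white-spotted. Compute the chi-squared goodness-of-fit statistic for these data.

0.281

A dihybrid F₂ with independent assortment and complete dominance at both loci gives a 9:3:3:1 phenotypic ratio.
Total ratio parts = 16. Expected numbers out of 291:
  black solid: 291 × 9/16 = 163.6875
  black white-spotted: 291 × 3/16 = 54.5625
  brown solid: 291 × 3/16 = 54.5625
  brown white-spotted: 291 × 1/16 = 18.1875
χ² = Σ (O − E)² / E
  black solid: (165 − 163.6875)² / 163.6875 = 0.0105
  black white-spotted: (53 − 54.5625)² / 54.5625 = 0.0447
  brown solid: (53 − 54.5625)² / 54.5625 = 0.0447
  brown white-spotted: (20 − 18.1875)² / 18.1875 = 0.1806
χ² = 0.0105 + 0.0447 + 0.0447 + 0.1806 = 0.2805 ≈ 0.281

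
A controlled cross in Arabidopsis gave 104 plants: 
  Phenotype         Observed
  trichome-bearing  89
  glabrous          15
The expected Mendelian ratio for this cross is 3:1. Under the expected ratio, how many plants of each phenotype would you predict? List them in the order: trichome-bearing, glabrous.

78, 26

Total ratio parts = 4. Expected numbers out of 104:
  trichome-bearing: 104 × 3/4 = 78
  glabrous: 104 × 1/4 = 26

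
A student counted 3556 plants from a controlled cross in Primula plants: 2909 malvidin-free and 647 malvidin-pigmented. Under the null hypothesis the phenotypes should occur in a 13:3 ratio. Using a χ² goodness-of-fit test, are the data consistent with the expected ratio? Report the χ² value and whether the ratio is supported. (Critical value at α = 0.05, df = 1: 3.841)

0.720; consistent

The 13:3 ratio has 16 parts, so with N = 3556 the expected counts are:
  malvidin-free: 3556 × 13/16 = 2889.25
  malvidin-pigmented: 3556 × 3/16 = 666.75
χ² = Σ (O − E)² / E
  malvidin-free: (2909 − 2889.25)² / 2889.25 = 0.1350
  malvidin-pigmented: (647 − 666.75)² / 666.75 = 0.5850
χ² = 0.1350 + 0.5850 = 0.720
Degrees of freedom = 2 − 1 = 1; critical value at α = 0.05 is 3.841.
Since 0.720 < 3.841, we fail to reject the null hypothesis — the data are consistent with the 13:3 ratio.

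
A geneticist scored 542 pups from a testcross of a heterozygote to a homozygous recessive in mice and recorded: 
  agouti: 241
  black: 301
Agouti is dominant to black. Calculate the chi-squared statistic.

A testcross of a heterozygote (Aa × aa) gives a 1:1 phenotypic ratio.
Under the 1:1 hypothesis (Σ ratio = 2, N = 542):
  agouti: 542 × 1/2 = 271
  black: 542 × 1/2 = 271
χ² = Σ (O − E)² / E
  agouti: (241 − 271)² / 271 = 3.3210
  black: (301 − 271)² / 271 = 3.3210
χ² = 3.3210 + 3.3210 = 6.642

6.642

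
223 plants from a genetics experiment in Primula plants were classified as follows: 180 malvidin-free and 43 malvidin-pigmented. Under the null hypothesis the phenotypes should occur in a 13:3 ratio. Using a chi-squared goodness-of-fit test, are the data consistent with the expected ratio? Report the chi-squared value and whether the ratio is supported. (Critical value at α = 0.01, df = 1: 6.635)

0.042; consistent

Under the 13:3 hypothesis (Σ ratio = 16, N = 223):
  malvidin-free: 223 × 13/16 = 181.1875
  malvidin-pigmented: 223 × 3/16 = 41.8125
χ² = Σ (O − E)² / E
  malvidin-free: (180 − 181.1875)² / 181.1875 = 0.0078
  malvidin-pigmented: (43 − 41.8125)² / 41.8125 = 0.0337
χ² = 0.0078 + 0.0337 = 0.0415 ≈ 0.042
Degrees of freedom = 2 − 1 = 1; critical value at α = 0.01 is 6.635.
Since 0.042 < 6.635, we fail to reject the null hypothesis — the data are consistent with the 13:3 ratio.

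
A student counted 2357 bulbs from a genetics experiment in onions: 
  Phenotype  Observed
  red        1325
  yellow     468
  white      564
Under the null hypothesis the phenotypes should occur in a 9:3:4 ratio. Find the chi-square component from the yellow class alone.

Total ratio parts = 16. Expected numbers out of 2357:
  red: 2357 × 9/16 = 1325.8125
  yellow: 2357 × 3/16 = 441.9375
  white: 2357 × 4/16 = 589.25
Contribution of yellow: (468 − 441.9375)² / 441.9375 = 1.5370

1.537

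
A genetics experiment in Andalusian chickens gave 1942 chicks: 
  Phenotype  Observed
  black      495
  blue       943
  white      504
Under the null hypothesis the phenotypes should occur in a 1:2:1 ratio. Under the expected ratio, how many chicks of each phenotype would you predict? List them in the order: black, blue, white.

Under the 1:2:1 hypothesis (Σ ratio = 4, N = 1942):
  black: 1942 × 1/4 = 485.5
  blue: 1942 × 2/4 = 971
  white: 1942 × 1/4 = 485.5

485.5, 971, 485.5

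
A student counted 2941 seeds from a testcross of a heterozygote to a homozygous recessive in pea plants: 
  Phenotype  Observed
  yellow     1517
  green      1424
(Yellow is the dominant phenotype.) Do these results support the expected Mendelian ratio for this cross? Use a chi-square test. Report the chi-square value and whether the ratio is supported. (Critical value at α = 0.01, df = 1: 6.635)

2.941; consistent

A testcross of a heterozygote (Aa × aa) gives a 1:1 phenotypic ratio.
Total ratio parts = 2. Expected numbers out of 2941:
  yellow: 2941 × 1/2 = 1470.5
  green: 2941 × 1/2 = 1470.5
χ² = Σ (O − E)² / E
  yellow: (1517 − 1470.5)² / 1470.5 = 1.4704
  green: (1424 − 1470.5)² / 1470.5 = 1.4704
χ² = 1.4704 + 1.4704 = 2.9408 ≈ 2.941
Degrees of freedom = 2 − 1 = 1; critical value at α = 0.01 is 6.635.
Since 2.941 < 6.635, we fail to reject the null hypothesis — the data are consistent with the 1:1 ratio.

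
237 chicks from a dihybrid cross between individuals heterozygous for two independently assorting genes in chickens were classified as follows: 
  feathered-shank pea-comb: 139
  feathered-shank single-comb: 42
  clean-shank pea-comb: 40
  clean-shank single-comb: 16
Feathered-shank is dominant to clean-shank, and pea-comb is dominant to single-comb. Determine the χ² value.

0.915

A dihybrid F₂ with independent assortment and complete dominance at both loci gives a 9:3:3:1 phenotypic ratio.
Expected counts for N = 237 under a 9:3:3:1 ratio (total parts = 16):
  feathered-shank pea-comb: 237 × 9/16 = 133.3125
  feathered-shank single-comb: 237 × 3/16 = 44.4375
  clean-shank pea-comb: 237 × 3/16 = 44.4375
  clean-shank single-comb: 237 × 1/16 = 14.8125
χ² = Σ (O − E)² / E
  feathered-shank pea-comb: (139 − 133.3125)² / 133.3125 = 0.2426
  feathered-shank single-comb: (42 − 44.4375)² / 44.4375 = 0.1337
  clean-shank pea-comb: (40 − 44.4375)² / 44.4375 = 0.4431
  clean-shank single-comb: (16 − 14.8125)² / 14.8125 = 0.0952
χ² = 0.2426 + 0.1337 + 0.4431 + 0.0952 = 0.9146 ≈ 0.915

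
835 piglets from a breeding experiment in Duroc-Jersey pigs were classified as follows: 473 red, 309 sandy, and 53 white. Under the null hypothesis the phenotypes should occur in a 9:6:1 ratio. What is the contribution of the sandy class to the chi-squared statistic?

The 9:6:1 ratio has 16 parts, so with N = 835 the expected counts are:
  red: 835 × 9/16 = 469.6875
  sandy: 835 × 6/16 = 313.125
  white: 835 × 1/16 = 52.1875
Contribution of sandy: (309 − 313.125)² / 313.125 = 0.0543

0.054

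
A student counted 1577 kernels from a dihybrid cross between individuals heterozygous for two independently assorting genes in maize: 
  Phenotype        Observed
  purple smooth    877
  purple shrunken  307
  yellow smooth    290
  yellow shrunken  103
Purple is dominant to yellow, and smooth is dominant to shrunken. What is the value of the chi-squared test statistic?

0.856

A dihybrid F₂ with independent assortment and complete dominance at both loci gives a 9:3:3:1 phenotypic ratio.
Expected counts for N = 1577 under a 9:3:3:1 ratio (total parts = 16):
  purple smooth: 1577 × 9/16 = 887.0625
  purple shrunken: 1577 × 3/16 = 295.6875
  yellow smooth: 1577 × 3/16 = 295.6875
  yellow shrunken: 1577 × 1/16 = 98.5625
χ² = Σ (O − E)² / E
  purple smooth: (877 − 887.0625)² / 887.0625 = 0.1141
  purple shrunken: (307 − 295.6875)² / 295.6875 = 0.4328
  yellow smooth: (290 − 295.6875)² / 295.6875 = 0.1094
  yellow shrunken: (103 − 98.5625)² / 98.5625 = 0.1998
χ² = 0.1141 + 0.4328 + 0.1094 + 0.1998 = 0.8561 ≈ 0.856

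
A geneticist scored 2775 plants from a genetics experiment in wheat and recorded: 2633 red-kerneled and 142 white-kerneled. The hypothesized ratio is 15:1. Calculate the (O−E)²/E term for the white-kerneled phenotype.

5.698

Under the 15:1 hypothesis (Σ ratio = 16, N = 2775):
  red-kerneled: 2775 × 15/16 = 2601.5625
  white-kerneled: 2775 × 1/16 = 173.4375
Contribution of white-kerneled: (142 − 173.4375)² / 173.4375 = 5.6984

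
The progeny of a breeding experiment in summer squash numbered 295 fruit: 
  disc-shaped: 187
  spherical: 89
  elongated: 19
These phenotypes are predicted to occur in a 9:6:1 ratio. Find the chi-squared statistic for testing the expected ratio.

The 9:6:1 ratio has 16 parts, so with N = 295 the expected counts are:
  disc-shaped: 295 × 9/16 = 165.9375
  spherical: 295 × 6/16 = 110.625
  elongated: 295 × 1/16 = 18.4375
χ² = Σ (O − E)² / E
  disc-shaped: (187 − 165.9375)² / 165.9375 = 2.6735
  spherical: (89 − 110.625)² / 110.625 = 4.2273
  elongated: (19 − 18.4375)² / 18.4375 = 0.0172
χ² = 2.6735 + 4.2273 + 0.0172 = 6.918

6.918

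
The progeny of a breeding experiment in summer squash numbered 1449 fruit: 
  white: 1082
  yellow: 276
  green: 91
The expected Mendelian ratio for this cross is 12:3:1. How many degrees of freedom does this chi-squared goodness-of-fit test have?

2

A goodness-of-fit test with 3 phenotype classes has df = 3 − 1 = 2.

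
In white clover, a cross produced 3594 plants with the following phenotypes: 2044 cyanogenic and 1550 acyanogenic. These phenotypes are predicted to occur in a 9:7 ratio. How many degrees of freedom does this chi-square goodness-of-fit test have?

1

A goodness-of-fit test with 2 phenotype classes has df = 2 − 1 = 1.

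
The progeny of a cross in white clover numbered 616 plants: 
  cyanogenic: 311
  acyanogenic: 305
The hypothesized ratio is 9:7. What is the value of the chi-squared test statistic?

Total ratio parts = 16. Expected numbers out of 616:
  cyanogenic: 616 × 9/16 = 346.5
  acyanogenic: 616 × 7/16 = 269.5
χ² = Σ (O − E)² / E
  cyanogenic: (311 − 346.5)² / 346.5 = 3.6371
  acyanogenic: (305 − 269.5)² / 269.5 = 4.6763
χ² = 3.6371 + 4.6763 = 8.3134 ≈ 8.313

8.313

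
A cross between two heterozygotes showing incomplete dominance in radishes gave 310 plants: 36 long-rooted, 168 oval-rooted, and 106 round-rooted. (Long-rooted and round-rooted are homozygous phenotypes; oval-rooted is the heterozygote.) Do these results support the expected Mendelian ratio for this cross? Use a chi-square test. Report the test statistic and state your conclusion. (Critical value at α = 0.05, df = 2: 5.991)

33.794; not consistent

With incomplete dominance, a heterozygote × heterozygote cross gives a 1:2:1 phenotypic ratio.
Expected counts for N = 310 under a 1:2:1 ratio (total parts = 4):
  long-rooted: 310 × 1/4 = 77.5
  oval-rooted: 310 × 2/4 = 155
  round-rooted: 310 × 1/4 = 77.5
χ² = Σ (O − E)² / E
  long-rooted: (36 − 77.5)² / 77.5 = 22.2226
  oval-rooted: (168 − 155)² / 155 = 1.0903
  round-rooted: (106 − 77.5)² / 77.5 = 10.4806
χ² = 22.2226 + 1.0903 + 10.4806 = 33.7935 ≈ 33.794
Degrees of freedom = 3 − 1 = 2; critical value at α = 0.05 is 5.991.
Since 33.794 > 5.991, we reject the null hypothesis — the data do not fit the 1:2:1 ratio.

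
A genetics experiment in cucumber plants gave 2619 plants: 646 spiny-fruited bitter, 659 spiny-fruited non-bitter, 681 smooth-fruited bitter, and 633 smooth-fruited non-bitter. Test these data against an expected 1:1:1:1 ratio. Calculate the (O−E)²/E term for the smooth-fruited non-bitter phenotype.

0.723

Expected counts for N = 2619 under a 1:1:1:1 ratio (total parts = 4):
  spiny-fruited bitter: 2619 × 1/4 = 654.75
  spiny-fruited non-bitter: 2619 × 1/4 = 654.75
  smooth-fruited bitter: 2619 × 1/4 = 654.75
  smooth-fruited non-bitter: 2619 × 1/4 = 654.75
Contribution of smooth-fruited non-bitter: (633 − 654.75)² / 654.75 = 0.7225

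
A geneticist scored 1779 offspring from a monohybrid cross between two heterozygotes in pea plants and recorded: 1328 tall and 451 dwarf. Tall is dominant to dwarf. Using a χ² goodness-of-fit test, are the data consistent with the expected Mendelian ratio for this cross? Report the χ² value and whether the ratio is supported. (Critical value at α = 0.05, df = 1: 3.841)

For a monohybrid cross between heterozygotes with complete dominance, the expected phenotypic ratio is 3:1.
Expected counts for N = 1779 under a 3:1 ratio (total parts = 4):
  tall: 1779 × 3/4 = 1334.25
  dwarf: 1779 × 1/4 = 444.75
χ² = Σ (O − E)² / E
  tall: (1328 − 1334.25)² / 1334.25 = 0.0293
  dwarf: (451 − 444.75)² / 444.75 = 0.0878
χ² = 0.0293 + 0.0878 = 0.1171 ≈ 0.117
Degrees of freedom = 2 − 1 = 1; critical value at α = 0.05 is 3.841.
Since 0.117 < 3.841, we fail to reject the null hypothesis — the data are consistent with the 3:1 ratio.

0.117; consistent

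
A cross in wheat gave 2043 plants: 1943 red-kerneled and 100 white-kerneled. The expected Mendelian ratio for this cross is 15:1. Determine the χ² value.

Total ratio parts = 16. Expected numbers out of 2043:
  red-kerneled: 2043 × 15/16 = 1915.3125
  white-kerneled: 2043 × 1/16 = 127.6875
χ² = Σ (O − E)² / E
  red-kerneled: (1943 − 1915.3125)² / 1915.3125 = 0.4002
  white-kerneled: (100 − 127.6875)² / 127.6875 = 6.0037
χ² = 0.4002 + 6.0037 = 6.4039 ≈ 6.404

6.404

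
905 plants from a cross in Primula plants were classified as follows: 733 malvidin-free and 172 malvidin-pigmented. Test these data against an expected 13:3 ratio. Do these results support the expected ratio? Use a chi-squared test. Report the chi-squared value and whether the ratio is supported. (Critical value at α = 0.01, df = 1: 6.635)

0.039; consistent

The 13:3 ratio has 16 parts, so with N = 905 the expected counts are:
  malvidin-free: 905 × 13/16 = 735.3125
  malvidin-pigmented: 905 × 3/16 = 169.6875
χ² = Σ (O − E)² / E
  malvidin-free: (733 − 735.3125)² / 735.3125 = 0.0073
  malvidin-pigmented: (172 − 169.6875)² / 169.6875 = 0.0315
χ² = 0.0073 + 0.0315 = 0.0388 ≈ 0.039
Degrees of freedom = 2 − 1 = 1; critical value at α = 0.01 is 6.635.
Since 0.039 < 6.635, we fail to reject the null hypothesis — the data are consistent with the 13:3 ratio.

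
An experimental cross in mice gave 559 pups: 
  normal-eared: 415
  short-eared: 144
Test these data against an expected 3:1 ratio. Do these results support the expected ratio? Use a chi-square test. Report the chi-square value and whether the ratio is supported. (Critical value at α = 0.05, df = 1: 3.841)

Expected counts for N = 559 under a 3:1 ratio (total parts = 4):
  normal-eared: 559 × 3/4 = 419.25
  short-eared: 559 × 1/4 = 139.75
χ² = Σ (O − E)² / E
  normal-eared: (415 − 419.25)² / 419.25 = 0.0431
  short-eared: (144 − 139.75)² / 139.75 = 0.1292
χ² = 0.0431 + 0.1292 = 0.1723 ≈ 0.172
Degrees of freedom = 2 − 1 = 1; critical value at α = 0.05 is 3.841.
Since 0.172 < 3.841, we fail to reject the null hypothesis — the data are consistent with the 3:1 ratio.

0.172; consistent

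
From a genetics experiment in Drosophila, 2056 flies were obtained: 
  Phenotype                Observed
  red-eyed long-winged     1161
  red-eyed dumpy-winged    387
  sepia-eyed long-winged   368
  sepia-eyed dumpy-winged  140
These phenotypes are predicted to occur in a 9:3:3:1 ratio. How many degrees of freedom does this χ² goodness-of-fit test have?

A goodness-of-fit test with 4 phenotype classes has df = 4 − 1 = 3.

3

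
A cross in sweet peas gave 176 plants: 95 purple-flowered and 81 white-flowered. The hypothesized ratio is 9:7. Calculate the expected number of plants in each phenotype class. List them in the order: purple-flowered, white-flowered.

Under the 9:7 hypothesis (Σ ratio = 16, N = 176):
  purple-flowered: 176 × 9/16 = 99
  white-flowered: 176 × 7/16 = 77

99, 77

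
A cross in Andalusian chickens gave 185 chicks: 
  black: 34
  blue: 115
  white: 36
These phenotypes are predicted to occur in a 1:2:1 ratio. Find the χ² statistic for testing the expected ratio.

Under the 1:2:1 hypothesis (Σ ratio = 4, N = 185):
  black: 185 × 1/4 = 46.25
  blue: 185 × 2/4 = 92.5
  white: 185 × 1/4 = 46.25
χ² = Σ (O − E)² / E
  black: (34 − 46.25)² / 46.25 = 3.2446
  blue: (115 − 92.5)² / 92.5 = 5.4730
  white: (36 − 46.25)² / 46.25 = 2.2716
χ² = 3.2446 + 5.4730 + 2.2716 = 10.9892 ≈ 10.989

10.989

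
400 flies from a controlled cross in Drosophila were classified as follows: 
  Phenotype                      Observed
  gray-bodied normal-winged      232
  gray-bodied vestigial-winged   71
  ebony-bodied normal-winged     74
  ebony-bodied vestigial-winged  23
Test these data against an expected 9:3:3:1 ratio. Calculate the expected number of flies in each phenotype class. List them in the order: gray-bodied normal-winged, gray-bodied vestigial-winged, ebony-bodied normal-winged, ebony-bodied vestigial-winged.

225, 75, 75, 25

Under the 9:3:3:1 hypothesis (Σ ratio = 16, N = 400):
  gray-bodied normal-winged: 400 × 9/16 = 225
  gray-bodied vestigial-winged: 400 × 3/16 = 75
  ebony-bodied normal-winged: 400 × 3/16 = 75
  ebony-bodied vestigial-winged: 400 × 1/16 = 25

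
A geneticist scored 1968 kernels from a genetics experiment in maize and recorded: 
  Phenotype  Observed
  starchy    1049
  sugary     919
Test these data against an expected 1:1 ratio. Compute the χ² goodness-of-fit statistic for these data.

Under the 1:1 hypothesis (Σ ratio = 2, N = 1968):
  starchy: 1968 × 1/2 = 984
  sugary: 1968 × 1/2 = 984
χ² = Σ (O − E)² / E
  starchy: (1049 − 984)² / 984 = 4.2937
  sugary: (919 − 984)² / 984 = 4.2937
χ² = 4.2937 + 4.2937 = 8.5874 ≈ 8.587

8.587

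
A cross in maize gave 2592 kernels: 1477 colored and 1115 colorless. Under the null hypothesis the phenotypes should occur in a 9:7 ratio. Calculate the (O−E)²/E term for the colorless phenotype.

The 9:7 ratio has 16 parts, so with N = 2592 the expected counts are:
  colored: 2592 × 9/16 = 1458
  colorless: 2592 × 7/16 = 1134
Contribution of colorless: (1115 − 1134)² / 1134 = 0.3183

0.318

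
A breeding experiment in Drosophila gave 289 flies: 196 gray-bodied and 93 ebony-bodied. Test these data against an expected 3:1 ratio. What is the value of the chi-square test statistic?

Expected counts for N = 289 under a 3:1 ratio (total parts = 4):
  gray-bodied: 289 × 3/4 = 216.75
  ebony-bodied: 289 × 1/4 = 72.25
χ² = Σ (O − E)² / E
  gray-bodied: (196 − 216.75)² / 216.75 = 1.9864
  ebony-bodied: (93 − 72.25)² / 72.25 = 5.9593
χ² = 1.9864 + 5.9593 = 7.9457 ≈ 7.946

7.946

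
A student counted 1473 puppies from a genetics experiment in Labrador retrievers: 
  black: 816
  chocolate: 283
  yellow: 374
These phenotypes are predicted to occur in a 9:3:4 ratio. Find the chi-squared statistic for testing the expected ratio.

Under the 9:3:4 hypothesis (Σ ratio = 16, N = 1473):
  black: 1473 × 9/16 = 828.5625
  chocolate: 1473 × 3/16 = 276.1875
  yellow: 1473 × 4/16 = 368.25
χ² = Σ (O − E)² / E
  black: (816 − 828.5625)² / 828.5625 = 0.1905
  chocolate: (283 − 276.1875)² / 276.1875 = 0.1680
  yellow: (374 − 368.25)² / 368.25 = 0.0898
χ² = 0.1905 + 0.1680 + 0.0898 = 0.4483 ≈ 0.448

0.448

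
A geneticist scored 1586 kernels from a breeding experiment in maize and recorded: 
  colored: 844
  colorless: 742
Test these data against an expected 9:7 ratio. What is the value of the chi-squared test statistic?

Expected counts for N = 1586 under a 9:7 ratio (total parts = 16):
  colored: 1586 × 9/16 = 892.125
  colorless: 1586 × 7/16 = 693.875
χ² = Σ (O − E)² / E
  colored: (844 − 892.125)² / 892.125 = 2.5961
  colorless: (742 − 693.875)² / 693.875 = 3.3378
χ² = 2.5961 + 3.3378 = 5.9339 ≈ 5.934

5.934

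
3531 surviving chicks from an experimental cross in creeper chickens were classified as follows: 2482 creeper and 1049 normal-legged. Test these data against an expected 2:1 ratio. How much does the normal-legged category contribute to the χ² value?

13.920

Total ratio parts = 3. Expected numbers out of 3531:
  creeper: 3531 × 2/3 = 2354
  normal-legged: 3531 × 1/3 = 1177
Contribution of normal-legged: (1049 − 1177)² / 1177 = 13.9201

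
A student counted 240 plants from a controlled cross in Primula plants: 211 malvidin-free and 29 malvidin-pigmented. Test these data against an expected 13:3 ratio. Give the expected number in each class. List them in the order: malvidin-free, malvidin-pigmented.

195, 45

The 13:3 ratio has 16 parts, so with N = 240 the expected counts are:
  malvidin-free: 240 × 13/16 = 195
  malvidin-pigmented: 240 × 3/16 = 45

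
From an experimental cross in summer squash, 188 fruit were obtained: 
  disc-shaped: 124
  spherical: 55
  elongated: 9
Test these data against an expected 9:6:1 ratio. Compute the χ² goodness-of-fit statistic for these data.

Under the 9:6:1 hypothesis (Σ ratio = 16, N = 188):
  disc-shaped: 188 × 9/16 = 105.75
  spherical: 188 × 6/16 = 70.5
  elongated: 188 × 1/16 = 11.75
χ² = Σ (O − E)² / E
  disc-shaped: (124 − 105.75)² / 105.75 = 3.1495
  spherical: (55 − 70.5)² / 70.5 = 3.4078
  elongated: (9 − 11.75)² / 11.75 = 0.6436
χ² = 3.1495 + 3.4078 + 0.6436 = 7.2009 ≈ 7.201

7.201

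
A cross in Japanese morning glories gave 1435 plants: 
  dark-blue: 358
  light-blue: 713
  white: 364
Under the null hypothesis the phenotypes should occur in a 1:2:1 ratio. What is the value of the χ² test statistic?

0.107

Under the 1:2:1 hypothesis (Σ ratio = 4, N = 1435):
  dark-blue: 1435 × 1/4 = 358.75
  light-blue: 1435 × 2/4 = 717.5
  white: 1435 × 1/4 = 358.75
χ² = Σ (O − E)² / E
  dark-blue: (358 − 358.75)² / 358.75 = 0.0016
  light-blue: (713 − 717.5)² / 717.5 = 0.0282
  white: (364 − 358.75)² / 358.75 = 0.0768
χ² = 0.0016 + 0.0282 + 0.0768 = 0.1066 ≈ 0.107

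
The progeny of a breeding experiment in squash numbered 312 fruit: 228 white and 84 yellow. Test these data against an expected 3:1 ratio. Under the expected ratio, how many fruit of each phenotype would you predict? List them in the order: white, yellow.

234, 78

Under the 3:1 hypothesis (Σ ratio = 4, N = 312):
  white: 312 × 3/4 = 234
  yellow: 312 × 1/4 = 78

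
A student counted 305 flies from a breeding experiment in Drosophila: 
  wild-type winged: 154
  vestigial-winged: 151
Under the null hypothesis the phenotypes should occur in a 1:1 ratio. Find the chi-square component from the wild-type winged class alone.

0.015

The 1:1 ratio has 2 parts, so with N = 305 the expected counts are:
  wild-type winged: 305 × 1/2 = 152.5
  vestigial-winged: 305 × 1/2 = 152.5
Contribution of wild-type winged: (154 − 152.5)² / 152.5 = 0.0148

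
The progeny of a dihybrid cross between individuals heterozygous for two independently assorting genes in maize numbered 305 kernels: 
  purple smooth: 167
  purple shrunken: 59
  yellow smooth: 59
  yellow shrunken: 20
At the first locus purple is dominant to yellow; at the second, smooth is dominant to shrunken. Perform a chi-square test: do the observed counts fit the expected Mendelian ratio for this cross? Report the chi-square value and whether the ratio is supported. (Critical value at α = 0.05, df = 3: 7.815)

0.282; consistent

A dihybrid F₂ with independent assortment and complete dominance at both loci gives a 9:3:3:1 phenotypic ratio.
Total ratio parts = 16. Expected numbers out of 305:
  purple smooth: 305 × 9/16 = 171.5625
  purple shrunken: 305 × 3/16 = 57.1875
  yellow smooth: 305 × 3/16 = 57.1875
  yellow shrunken: 305 × 1/16 = 19.0625
χ² = Σ (O − E)² / E
  purple smooth: (167 − 171.5625)² / 171.5625 = 0.1213
  purple shrunken: (59 − 57.1875)² / 57.1875 = 0.0574
  yellow smooth: (59 − 57.1875)² / 57.1875 = 0.0574
  yellow shrunken: (20 − 19.0625)² / 19.0625 = 0.0461
χ² = 0.1213 + 0.0574 + 0.0574 + 0.0461 = 0.2822 ≈ 0.282
Degrees of freedom = 4 − 1 = 3; critical value at α = 0.05 is 7.815.
Since 0.282 < 7.815, we fail to reject the null hypothesis — the data are consistent with the 9:3:3:1 ratio.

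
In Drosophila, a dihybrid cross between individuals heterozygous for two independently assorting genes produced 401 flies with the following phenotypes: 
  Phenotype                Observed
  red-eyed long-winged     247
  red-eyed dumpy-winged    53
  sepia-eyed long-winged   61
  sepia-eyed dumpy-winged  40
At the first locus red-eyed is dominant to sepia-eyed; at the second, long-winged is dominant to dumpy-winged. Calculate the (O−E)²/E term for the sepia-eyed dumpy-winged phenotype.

A dihybrid F₂ with independent assortment and complete dominance at both loci gives a 9:3:3:1 phenotypic ratio.
The 9:3:3:1 ratio has 16 parts, so with N = 401 the expected counts are:
  red-eyed long-winged: 401 × 9/16 = 225.5625
  red-eyed dumpy-winged: 401 × 3/16 = 75.1875
  sepia-eyed long-winged: 401 × 3/16 = 75.1875
  sepia-eyed dumpy-winged: 401 × 1/16 = 25.0625
Contribution of sepia-eyed dumpy-winged: (40 − 25.0625)² / 25.0625 = 8.9029

8.903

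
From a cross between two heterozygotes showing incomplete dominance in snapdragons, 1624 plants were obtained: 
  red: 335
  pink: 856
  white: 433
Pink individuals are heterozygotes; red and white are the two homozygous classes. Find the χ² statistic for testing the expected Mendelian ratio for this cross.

With incomplete dominance, a heterozygote × heterozygote cross gives a 1:2:1 phenotypic ratio.
Under the 1:2:1 hypothesis (Σ ratio = 4, N = 1624):
  red: 1624 × 1/4 = 406
  pink: 1624 × 2/4 = 812
  white: 1624 × 1/4 = 406
χ² = Σ (O − E)² / E
  red: (335 − 406)² / 406 = 12.4163
  pink: (856 − 812)² / 812 = 2.3842
  white: (433 − 406)² / 406 = 1.7956
χ² = 12.4163 + 2.3842 + 1.7956 = 16.5961 ≈ 16.596

16.596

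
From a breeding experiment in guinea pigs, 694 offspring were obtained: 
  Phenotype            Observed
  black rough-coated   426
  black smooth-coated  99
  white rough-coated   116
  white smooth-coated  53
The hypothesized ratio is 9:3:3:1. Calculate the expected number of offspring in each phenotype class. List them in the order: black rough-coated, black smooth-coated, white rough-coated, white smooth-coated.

The 9:3:3:1 ratio has 16 parts, so with N = 694 the expected counts are:
  black rough-coated: 694 × 9/16 = 390.375
  black smooth-coated: 694 × 3/16 = 130.125
  white rough-coated: 694 × 3/16 = 130.125
  white smooth-coated: 694 × 1/16 = 43.375

390.375, 130.125, 130.125, 43.375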